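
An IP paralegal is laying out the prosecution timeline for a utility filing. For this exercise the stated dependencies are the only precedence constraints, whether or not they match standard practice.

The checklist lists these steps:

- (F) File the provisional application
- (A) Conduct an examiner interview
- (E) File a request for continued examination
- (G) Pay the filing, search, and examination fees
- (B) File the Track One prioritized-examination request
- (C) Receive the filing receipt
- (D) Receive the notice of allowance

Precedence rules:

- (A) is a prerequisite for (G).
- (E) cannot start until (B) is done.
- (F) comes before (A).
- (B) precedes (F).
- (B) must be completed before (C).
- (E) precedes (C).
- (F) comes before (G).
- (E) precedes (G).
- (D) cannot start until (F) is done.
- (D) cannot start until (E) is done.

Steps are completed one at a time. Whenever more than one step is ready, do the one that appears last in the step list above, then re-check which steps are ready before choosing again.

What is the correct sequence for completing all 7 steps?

(B), (E), (C), (F), (D), (A), (G)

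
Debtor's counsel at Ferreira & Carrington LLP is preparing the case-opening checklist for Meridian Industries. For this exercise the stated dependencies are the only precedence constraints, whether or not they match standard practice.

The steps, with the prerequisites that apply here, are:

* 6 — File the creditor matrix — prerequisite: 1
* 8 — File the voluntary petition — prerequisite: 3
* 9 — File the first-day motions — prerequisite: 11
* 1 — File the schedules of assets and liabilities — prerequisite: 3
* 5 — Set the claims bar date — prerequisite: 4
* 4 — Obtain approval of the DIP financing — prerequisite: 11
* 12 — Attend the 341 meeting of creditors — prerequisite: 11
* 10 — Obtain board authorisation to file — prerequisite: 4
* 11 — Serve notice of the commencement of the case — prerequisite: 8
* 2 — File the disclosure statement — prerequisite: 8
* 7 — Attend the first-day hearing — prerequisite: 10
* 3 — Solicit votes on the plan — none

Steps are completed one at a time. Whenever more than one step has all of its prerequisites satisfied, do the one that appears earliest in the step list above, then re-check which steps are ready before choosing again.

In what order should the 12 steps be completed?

3 8 1 6 11 9 4 5 12 10 2 7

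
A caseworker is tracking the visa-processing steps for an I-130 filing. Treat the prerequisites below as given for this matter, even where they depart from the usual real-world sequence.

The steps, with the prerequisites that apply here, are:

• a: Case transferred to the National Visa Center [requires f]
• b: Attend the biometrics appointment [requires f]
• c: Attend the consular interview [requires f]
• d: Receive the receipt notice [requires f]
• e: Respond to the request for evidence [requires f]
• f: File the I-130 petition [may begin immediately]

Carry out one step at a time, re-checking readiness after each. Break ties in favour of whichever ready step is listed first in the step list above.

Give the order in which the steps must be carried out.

f, a, b, c, d, e

f has no prerequisites → f first.
a, b, c, d and e are all available; a is listed earlier → a.
Now b, c, d and e have their prerequisites met. b is listed earlier, so b next.
Ready: c, d and e. c is listed earlier → c.
Ready: d and e. d is listed earlier → d.
e needed f, now all done → e.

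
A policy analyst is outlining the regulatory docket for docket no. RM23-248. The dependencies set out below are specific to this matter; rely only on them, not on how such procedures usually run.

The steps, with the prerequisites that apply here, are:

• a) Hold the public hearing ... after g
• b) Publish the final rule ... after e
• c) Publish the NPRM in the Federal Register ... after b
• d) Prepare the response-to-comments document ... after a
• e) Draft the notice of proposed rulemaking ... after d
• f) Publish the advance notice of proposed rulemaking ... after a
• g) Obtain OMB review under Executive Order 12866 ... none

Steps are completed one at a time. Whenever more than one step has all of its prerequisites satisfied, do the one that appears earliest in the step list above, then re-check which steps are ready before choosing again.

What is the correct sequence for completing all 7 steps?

g is the only step with nothing outstanding, so it goes first.
Next only a has its prerequisites met → a.
Ready: d and f. d is listed earlier → d.
e now also ready, so the ready set is {e, f}; e is listed earlier → e.
Ready: b and f. b is listed earlier → b.
Ready: c and f. c is listed earlier → c.
f needed a, now all done → f.

g, a, d, e, b, c, f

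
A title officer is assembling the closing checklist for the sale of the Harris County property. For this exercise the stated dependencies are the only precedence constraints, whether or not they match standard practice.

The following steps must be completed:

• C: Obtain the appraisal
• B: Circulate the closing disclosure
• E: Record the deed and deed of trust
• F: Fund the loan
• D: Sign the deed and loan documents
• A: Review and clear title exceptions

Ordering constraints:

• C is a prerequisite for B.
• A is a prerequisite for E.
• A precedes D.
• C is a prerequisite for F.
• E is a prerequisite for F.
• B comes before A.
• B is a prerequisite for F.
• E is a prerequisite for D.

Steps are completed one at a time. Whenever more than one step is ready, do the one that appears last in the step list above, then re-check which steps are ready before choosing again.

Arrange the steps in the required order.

Only C has no prerequisites, so it is first.
B needed C, now all done → B.
That leaves A as the only ready step → A.
E needed A, now all done → E.
D and F are both available; D is listed later → D.
F needed E, B and C, now all done → F.

C → B → A → E → D → F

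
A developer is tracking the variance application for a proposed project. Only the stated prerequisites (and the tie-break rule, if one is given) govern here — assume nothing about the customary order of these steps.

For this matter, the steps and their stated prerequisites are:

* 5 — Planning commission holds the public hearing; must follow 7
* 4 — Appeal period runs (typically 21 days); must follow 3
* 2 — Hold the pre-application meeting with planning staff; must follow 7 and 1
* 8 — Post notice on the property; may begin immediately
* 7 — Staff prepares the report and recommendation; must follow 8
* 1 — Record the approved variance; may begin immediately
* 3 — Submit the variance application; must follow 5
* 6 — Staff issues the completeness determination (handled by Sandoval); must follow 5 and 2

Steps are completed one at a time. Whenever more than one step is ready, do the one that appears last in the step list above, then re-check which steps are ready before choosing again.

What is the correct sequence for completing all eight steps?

1, 8, 7, 2, 5, 6, 3, 4

Nothing is required for 1 and 8. 1 is listed later → 1 first.
That leaves 8 as the only ready step → 8.
Next only 7 has its prerequisites met → 7.
Ready: 2 and 5. 2 is listed later → 2.
5 is the only step now ready → 5.
Ready: 6 and 3. 6 is listed later → 6.
3 needed 5, now all done → 3.
That leaves 4 as the only ready step → 4.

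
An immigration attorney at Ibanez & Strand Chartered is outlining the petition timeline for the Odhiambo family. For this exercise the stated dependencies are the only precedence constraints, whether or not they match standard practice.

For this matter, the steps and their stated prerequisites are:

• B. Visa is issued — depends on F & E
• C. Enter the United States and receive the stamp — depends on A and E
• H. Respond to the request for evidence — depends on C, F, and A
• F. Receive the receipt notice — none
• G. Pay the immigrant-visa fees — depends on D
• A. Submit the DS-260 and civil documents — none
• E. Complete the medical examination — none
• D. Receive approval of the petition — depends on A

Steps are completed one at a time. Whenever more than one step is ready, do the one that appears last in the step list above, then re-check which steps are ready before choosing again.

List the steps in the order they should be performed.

Nothing is required for E, A and F. E is listed later → E first.
A and F are both available; A is listed later → A.
D and C now also ready, so the ready set is {D, F, C}; D is listed later → D.
G, F and C are all available; G is listed later → G.
Ready: F and C. F is listed later → F.
B now also ready, so the ready set is {C, B}; C is listed later → C.
H now also ready, so the ready set is {H, B}; H is listed later → H.
B needed E and F, now all done → B.

E A D G F C H B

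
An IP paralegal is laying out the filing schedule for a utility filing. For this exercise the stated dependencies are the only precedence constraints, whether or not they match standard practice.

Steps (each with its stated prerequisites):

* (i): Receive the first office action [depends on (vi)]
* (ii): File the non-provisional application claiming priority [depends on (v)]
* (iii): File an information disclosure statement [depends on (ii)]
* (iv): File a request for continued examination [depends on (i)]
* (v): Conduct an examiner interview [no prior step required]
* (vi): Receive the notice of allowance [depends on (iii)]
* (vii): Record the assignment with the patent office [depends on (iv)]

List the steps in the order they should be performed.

Only (v) has no prerequisites, so it is first.
(ii) needed (v), now all done → (ii).
(iii) needed (ii), now all done → (iii).
(vi) is the only step now ready → (vi).
(i) needed (vi), now all done → (i).
(iv) needed (i), now all done → (iv).
(vii) needed (iv), now all done → (vii).

(v) → (ii) → (iii) → (vi) → (i) → (iv) → (vii)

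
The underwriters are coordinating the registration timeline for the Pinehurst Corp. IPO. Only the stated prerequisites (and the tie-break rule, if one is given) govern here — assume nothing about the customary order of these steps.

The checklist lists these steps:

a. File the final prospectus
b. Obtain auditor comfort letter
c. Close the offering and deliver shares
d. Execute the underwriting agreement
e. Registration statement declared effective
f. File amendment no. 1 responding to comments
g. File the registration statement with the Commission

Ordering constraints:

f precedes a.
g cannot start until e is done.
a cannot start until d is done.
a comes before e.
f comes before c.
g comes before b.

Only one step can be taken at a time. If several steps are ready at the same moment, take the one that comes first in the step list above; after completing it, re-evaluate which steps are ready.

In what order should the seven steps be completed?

d, f, a, c, e, g, b

Nothing is required for d and f. d is listed earlier → d first.
Next only f has its prerequisites met → f.
Ready: a and c. a is listed earlier → a.
e now also ready, so the ready set is {c, e}; c is listed earlier → c.
That leaves e as the only ready step → e.
g is the only step now ready → g.
b needed g, now all done → b.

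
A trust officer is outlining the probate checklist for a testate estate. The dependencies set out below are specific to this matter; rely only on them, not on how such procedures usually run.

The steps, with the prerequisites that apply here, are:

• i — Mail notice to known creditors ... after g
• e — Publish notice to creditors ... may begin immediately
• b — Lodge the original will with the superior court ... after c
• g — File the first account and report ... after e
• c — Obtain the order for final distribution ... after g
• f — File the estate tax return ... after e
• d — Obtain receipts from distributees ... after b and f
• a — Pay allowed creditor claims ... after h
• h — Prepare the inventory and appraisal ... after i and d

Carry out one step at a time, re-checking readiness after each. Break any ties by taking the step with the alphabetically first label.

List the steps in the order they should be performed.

e has no prerequisites → e first.
f and g are both available; f has the earlier label → f.
g needed e, now all done → g.
c and i are both available; c has the earlier label → c.
b now also ready, so the ready set is {b, i}; b has the earlier label → b.
Ready: d and i. d has the earlier label → d.
i needed g, now all done → i.
That leaves h as the only ready step → h.
a needed h, now all done → a.

e → f → g → c → b → d → i → h → a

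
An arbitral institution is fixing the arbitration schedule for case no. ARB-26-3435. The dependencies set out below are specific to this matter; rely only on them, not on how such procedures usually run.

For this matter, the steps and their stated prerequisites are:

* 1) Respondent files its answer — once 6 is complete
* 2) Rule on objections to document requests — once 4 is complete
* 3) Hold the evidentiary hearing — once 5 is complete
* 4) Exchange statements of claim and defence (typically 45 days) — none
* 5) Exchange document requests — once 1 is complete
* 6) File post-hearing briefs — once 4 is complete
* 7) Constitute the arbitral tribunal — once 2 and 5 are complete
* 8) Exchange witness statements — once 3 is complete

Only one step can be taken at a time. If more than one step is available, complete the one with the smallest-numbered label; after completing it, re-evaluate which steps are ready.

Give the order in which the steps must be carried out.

4 → 2 → 6 → 1 → 5 → 3 → 7 → 8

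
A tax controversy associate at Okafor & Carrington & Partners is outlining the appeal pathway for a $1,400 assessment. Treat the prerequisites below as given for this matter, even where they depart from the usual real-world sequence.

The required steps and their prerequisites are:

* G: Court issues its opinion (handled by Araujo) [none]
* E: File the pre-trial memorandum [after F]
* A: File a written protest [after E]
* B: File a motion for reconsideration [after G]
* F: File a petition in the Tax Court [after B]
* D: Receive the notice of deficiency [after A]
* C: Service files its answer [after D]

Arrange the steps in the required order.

G B F E A D C

G has no prerequisites → G first.
Next only B has its prerequisites met → B.
F needed B, now all done → F.
That leaves E as the only ready step → E.
A needed E, now all done → A.
That leaves D as the only ready step → D.
C is the only step now ready → C.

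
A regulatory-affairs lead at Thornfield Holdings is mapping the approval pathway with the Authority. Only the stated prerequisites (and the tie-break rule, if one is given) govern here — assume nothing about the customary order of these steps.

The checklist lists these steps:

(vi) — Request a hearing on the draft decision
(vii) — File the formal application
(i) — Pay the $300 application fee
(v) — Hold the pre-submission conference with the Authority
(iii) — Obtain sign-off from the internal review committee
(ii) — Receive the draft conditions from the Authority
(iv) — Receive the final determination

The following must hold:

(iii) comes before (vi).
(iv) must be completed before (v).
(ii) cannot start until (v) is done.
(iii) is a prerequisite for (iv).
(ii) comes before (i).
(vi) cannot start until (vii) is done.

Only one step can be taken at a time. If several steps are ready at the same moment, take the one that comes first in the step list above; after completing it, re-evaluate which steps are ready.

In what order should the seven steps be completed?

(vii), (iii), (vi), (iv), (v), (ii), (i)

Nothing is required for (vii) and (iii). (vii) is listed earlier → (vii) first.
That leaves (iii) as the only ready step → (iii).
(vi) and (iv) are both available; (vi) is listed earlier → (vi).
(iv) needed (iii), now all done → (iv).
That leaves (v) as the only ready step → (v).
Next only (ii) has its prerequisites met → (ii).
(i) is the only step now ready → (i).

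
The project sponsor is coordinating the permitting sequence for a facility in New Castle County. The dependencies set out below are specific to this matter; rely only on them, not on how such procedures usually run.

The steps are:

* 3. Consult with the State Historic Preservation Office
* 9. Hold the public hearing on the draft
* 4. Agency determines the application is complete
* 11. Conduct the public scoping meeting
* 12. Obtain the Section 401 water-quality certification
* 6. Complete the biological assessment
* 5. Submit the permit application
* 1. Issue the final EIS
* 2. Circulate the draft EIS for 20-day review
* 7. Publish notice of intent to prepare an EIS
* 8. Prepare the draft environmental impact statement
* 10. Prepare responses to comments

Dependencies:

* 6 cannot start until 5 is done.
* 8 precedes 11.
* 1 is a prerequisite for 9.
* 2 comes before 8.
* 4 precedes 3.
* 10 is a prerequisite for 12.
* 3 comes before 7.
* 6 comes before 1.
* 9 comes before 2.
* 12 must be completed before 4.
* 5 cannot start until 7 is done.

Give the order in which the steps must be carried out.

10, 12, 4, 3, 7, 5, 6, 1, 9, 2, 8, 11

10 is the only step with nothing outstanding, so it goes first.
That leaves 12 as the only ready step → 12.
4 is the only step now ready → 4.
Next only 3 has its prerequisites met → 3.
That leaves 7 as the only ready step → 7.
5 is the only step now ready → 5.
6 needed 5, now all done → 6.
That leaves 1 as the only ready step → 1.
9 needed 1, now all done → 9.
That leaves 2 as the only ready step → 2.
Next only 8 has its prerequisites met → 8.
Next only 11 has its prerequisites met → 11.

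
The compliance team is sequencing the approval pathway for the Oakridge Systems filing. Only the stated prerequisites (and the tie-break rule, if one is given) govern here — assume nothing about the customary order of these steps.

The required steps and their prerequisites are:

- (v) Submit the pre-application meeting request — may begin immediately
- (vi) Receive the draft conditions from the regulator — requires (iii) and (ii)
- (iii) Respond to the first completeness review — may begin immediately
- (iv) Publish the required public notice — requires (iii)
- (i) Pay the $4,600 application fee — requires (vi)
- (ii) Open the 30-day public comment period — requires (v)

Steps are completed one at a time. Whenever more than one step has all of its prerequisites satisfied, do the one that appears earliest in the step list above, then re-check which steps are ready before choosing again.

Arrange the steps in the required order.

Nothing is required for (v) and (iii). (v) is listed earlier → (v) first.
Ready: (iii) and (ii). (iii) is listed earlier → (iii).
Now (iv) and (ii) have their prerequisites met. (iv) is listed earlier, so (iv) next.
That leaves (ii) as the only ready step → (ii).
(vi) is the only step now ready → (vi).
That leaves (i) as the only ready step → (i).

(v) (iii) (iv) (ii) (vi) (i)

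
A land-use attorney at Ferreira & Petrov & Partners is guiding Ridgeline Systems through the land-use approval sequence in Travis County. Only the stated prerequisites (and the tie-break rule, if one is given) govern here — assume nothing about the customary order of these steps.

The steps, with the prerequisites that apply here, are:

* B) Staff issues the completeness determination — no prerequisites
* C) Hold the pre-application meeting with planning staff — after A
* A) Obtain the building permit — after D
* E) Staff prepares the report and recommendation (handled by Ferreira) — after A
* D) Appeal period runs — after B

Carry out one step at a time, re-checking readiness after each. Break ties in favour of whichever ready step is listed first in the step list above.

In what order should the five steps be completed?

Only B has no prerequisites, so it is first.
D is the only step now ready → D.
A needed D, now all done → A.
Now C and E have their prerequisites met. C is listed earlier, so C next.
E needed A, now all done → E.

B, D, A, C, E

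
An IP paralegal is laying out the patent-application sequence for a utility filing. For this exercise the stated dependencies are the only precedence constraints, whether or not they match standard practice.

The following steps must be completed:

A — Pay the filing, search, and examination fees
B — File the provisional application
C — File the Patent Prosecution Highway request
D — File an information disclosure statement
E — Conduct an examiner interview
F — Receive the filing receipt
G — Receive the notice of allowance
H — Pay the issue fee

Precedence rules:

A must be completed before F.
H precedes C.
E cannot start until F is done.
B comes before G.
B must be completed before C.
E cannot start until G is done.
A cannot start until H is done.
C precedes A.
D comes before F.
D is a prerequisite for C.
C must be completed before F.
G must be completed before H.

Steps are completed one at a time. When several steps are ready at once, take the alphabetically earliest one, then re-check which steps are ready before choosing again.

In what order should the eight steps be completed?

B D G H C A F E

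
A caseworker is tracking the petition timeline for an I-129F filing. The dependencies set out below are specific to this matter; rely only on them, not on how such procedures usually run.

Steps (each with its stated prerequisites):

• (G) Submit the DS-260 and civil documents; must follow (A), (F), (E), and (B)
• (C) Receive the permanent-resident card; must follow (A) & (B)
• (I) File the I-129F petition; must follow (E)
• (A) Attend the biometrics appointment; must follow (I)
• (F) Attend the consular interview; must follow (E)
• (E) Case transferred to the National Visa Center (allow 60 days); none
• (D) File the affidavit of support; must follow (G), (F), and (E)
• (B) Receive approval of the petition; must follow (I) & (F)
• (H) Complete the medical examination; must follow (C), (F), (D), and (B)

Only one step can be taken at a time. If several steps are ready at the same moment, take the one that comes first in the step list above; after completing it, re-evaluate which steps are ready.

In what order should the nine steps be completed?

(E) has no prerequisites → (E) first.
(I) and (F) are both available; (I) is listed earlier → (I).
(A) now also ready, so the ready set is {(A), (F)}; (A) is listed earlier → (A).
That leaves (F) as the only ready step → (F).
(B) needed (I) and (F), now all done → (B).
(G) and (C) are both available; (G) is listed earlier → (G).
Now (C) and (D) have their prerequisites met. (C) is listed earlier, so (C) next.
(D) is the only step now ready → (D).
(H) needed (C), (F), (D) and (B), now all done → (H).

(E) → (I) → (A) → (F) → (B) → (G) → (C) → (D) → (H)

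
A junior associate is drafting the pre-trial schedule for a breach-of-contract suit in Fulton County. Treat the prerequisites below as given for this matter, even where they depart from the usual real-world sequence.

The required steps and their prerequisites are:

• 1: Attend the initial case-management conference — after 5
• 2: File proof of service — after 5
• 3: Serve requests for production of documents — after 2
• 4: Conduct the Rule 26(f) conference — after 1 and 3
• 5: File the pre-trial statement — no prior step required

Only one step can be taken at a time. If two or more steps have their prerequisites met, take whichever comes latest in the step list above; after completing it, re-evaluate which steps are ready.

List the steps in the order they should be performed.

5 2 3 1 4

Only 5 has no prerequisites, so it is first.
2 and 1 are both available; 2 is listed later → 2.
3 now also ready, so the ready set is {3, 1}; 3 is listed later → 3.
1 is the only step now ready → 1.
Next only 4 has its prerequisites met → 4.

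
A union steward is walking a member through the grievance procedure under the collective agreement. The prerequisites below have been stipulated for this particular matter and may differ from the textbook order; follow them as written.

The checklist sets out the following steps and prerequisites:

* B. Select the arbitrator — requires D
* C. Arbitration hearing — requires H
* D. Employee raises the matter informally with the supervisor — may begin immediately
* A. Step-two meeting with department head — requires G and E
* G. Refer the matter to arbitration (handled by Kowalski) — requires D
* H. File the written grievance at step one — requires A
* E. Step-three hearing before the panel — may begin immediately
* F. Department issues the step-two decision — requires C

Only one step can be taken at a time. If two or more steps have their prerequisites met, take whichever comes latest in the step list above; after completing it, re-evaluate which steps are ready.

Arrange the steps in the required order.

E D G A H C F B

E and D have no prerequisites; E is listed later, so E is first.
That leaves D as the only ready step → D.
Now G and B have their prerequisites met. G is listed later, so G next.
A now also ready, so the ready set is {A, B}; A is listed later → A.
H now also ready, so the ready set is {H, B}; H is listed later → H.
C and B are both available; C is listed later → C.
F and B are both available; F is listed later → F.
B needed D, now all done → B.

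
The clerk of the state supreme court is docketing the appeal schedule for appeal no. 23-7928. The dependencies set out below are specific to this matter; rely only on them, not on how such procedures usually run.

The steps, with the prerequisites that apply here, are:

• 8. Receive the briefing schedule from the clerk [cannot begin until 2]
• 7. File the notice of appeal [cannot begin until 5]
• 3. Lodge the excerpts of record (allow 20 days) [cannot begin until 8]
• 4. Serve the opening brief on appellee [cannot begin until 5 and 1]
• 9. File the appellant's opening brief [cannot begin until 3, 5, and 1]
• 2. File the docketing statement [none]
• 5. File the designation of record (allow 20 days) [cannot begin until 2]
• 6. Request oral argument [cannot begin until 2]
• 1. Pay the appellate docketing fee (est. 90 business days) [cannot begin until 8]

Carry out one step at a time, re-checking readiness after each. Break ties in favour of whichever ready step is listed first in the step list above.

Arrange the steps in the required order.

2, 8, 3, 5, 7, 6, 1, 4, 9

2 is the only step with nothing outstanding, so it goes first.
8, 5 and 6 are all available; 8 is listed earlier → 8.
Ready: 3, 5, 6 and 1. 3 is listed earlier → 3.
Ready: 5, 6 and 1. 5 is listed earlier → 5.
7, 6 and 1 are all available; 7 is listed earlier → 7.
Ready: 6 and 1. 6 is listed earlier → 6.
1 is the only step now ready → 1.
Ready: 4 and 9. 4 is listed earlier → 4.
9 needed 3, 5 and 1, now all done → 9.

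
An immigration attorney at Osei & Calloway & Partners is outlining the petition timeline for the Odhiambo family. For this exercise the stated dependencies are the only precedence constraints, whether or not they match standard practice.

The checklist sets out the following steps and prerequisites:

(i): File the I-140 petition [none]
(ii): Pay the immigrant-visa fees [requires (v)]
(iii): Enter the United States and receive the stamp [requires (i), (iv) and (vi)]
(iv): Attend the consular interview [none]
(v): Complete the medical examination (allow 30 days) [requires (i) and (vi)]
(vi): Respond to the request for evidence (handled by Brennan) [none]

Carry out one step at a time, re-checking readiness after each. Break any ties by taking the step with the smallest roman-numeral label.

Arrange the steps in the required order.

(i), (iv), (vi), (iii), (v), (ii)

Nothing is required for (i), (iv) and (vi). (i) has the earlier label → (i) first.
Now (iv) and (vi) have their prerequisites met. (iv) has the earlier label, so (iv) next.
(vi) is the only step now ready → (vi).
Now (iii) and (v) have their prerequisites met. (iii) has the earlier label, so (iii) next.
Next only (v) has its prerequisites met → (v).
That leaves (ii) as the only ready step → (ii).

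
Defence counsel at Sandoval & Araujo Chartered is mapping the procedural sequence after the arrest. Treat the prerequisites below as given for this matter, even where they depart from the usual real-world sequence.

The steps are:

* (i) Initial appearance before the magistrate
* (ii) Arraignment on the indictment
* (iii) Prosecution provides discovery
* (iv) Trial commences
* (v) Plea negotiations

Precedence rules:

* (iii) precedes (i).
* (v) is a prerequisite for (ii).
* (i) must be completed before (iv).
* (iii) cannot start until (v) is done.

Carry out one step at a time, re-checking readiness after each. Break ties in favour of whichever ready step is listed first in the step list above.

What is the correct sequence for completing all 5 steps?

(v), (ii), (iii), (i), (iv)

(v) is the only step with nothing outstanding, so it goes first.
(ii) and (iii) are both available; (ii) is listed earlier → (ii).
Next only (iii) has its prerequisites met → (iii).
(i) is the only step now ready → (i).
That leaves (iv) as the only ready step → (iv).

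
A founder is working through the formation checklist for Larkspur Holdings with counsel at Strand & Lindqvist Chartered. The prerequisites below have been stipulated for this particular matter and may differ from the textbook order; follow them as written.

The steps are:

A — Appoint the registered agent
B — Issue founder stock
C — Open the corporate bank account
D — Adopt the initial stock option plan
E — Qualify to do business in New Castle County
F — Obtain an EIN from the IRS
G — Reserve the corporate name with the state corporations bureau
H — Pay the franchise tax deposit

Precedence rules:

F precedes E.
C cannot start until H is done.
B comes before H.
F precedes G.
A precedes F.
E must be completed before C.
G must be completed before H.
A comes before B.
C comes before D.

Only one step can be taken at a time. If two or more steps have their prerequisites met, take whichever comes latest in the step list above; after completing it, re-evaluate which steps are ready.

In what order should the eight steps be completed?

A → F → G → E → B → H → C → D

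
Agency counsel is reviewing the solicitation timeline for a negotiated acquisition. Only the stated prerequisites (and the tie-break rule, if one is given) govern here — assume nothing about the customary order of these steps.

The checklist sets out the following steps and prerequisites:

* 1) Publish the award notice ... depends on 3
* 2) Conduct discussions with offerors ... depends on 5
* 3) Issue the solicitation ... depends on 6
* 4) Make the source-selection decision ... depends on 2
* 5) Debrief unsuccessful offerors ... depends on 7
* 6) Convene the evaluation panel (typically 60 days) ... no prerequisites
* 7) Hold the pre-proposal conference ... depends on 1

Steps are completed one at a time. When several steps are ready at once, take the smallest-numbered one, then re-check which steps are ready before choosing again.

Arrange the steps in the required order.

6 3 1 7 5 2 4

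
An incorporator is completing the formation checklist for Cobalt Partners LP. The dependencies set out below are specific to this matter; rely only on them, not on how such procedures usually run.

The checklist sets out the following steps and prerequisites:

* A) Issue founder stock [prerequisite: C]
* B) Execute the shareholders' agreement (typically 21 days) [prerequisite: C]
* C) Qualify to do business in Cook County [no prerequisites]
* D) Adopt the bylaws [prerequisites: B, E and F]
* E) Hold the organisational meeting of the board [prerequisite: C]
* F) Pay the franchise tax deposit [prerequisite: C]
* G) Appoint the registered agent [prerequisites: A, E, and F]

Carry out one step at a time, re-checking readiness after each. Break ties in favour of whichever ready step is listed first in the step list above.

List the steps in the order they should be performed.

C, A, B, E, F, D, G

C is the only step with nothing outstanding, so it goes first.
A, B, E and F are all available; A is listed earlier → A.
Now B, E and F have their prerequisites met. B is listed earlier, so B next.
Ready: E and F. E is listed earlier → E.
F needed C, now all done → F.
Ready: D and G. D is listed earlier → D.
G is the only step now ready → G.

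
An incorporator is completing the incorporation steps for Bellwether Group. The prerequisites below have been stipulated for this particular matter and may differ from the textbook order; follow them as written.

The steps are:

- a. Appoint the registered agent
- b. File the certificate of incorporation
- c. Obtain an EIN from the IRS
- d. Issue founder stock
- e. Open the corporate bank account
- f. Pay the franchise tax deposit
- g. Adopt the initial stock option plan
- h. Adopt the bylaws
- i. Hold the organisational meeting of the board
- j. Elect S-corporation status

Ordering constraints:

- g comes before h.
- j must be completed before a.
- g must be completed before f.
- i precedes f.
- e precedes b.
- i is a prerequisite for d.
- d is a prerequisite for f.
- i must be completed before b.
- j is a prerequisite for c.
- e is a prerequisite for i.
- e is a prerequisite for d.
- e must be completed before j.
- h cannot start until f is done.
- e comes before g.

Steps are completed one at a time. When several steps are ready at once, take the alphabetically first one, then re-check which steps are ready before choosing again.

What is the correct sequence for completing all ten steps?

e → g → i → b → d → f → h → j → a → c

e is the only step with nothing outstanding, so it goes first.
g, i and j are all available; g has the earlier label → g.
i and j are both available; i has the earlier label → i.
b and d now also ready, so the ready set is {b, d, j}; b has the earlier label → b.
d and j are both available; d has the earlier label → d.
Now f and j have their prerequisites met. f has the earlier label, so f next.
h and j are both available; h has the earlier label → h.
j needed e, now all done → j.
Now a and c have their prerequisites met. a has the earlier label, so a next.
c needed j, now all done → c.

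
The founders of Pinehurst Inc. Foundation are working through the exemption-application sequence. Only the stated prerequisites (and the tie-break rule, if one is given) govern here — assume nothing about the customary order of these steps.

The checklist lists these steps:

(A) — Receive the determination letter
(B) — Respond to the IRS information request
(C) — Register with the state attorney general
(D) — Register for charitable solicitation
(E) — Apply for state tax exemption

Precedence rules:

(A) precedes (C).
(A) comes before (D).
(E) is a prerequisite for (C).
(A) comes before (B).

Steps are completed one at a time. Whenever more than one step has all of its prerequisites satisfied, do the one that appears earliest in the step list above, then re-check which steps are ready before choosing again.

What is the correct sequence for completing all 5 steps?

(A) → (B) → (D) → (E) → (C)

Nothing is required for (A) and (E). (A) is listed earlier → (A) first.
Ready: (B), (D) and (E). (B) is listed earlier → (B).
Ready: (D) and (E). (D) is listed earlier → (D).
That leaves (E) as the only ready step → (E).
(C) needed (A) and (E), now all done → (C).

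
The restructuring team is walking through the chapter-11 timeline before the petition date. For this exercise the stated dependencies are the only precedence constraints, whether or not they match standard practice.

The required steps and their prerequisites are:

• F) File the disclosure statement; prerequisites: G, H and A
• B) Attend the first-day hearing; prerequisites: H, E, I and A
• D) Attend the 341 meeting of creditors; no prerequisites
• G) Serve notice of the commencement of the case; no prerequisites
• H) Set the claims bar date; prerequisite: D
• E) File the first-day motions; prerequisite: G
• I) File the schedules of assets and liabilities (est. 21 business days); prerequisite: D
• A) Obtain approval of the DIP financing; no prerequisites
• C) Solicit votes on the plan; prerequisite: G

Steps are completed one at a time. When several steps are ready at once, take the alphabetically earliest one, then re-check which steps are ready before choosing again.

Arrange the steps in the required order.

A, D and G have no prerequisites; A has the earlier label, so A is first.
Now D and G have their prerequisites met. D has the earlier label, so D next.
H and I now also ready, so the ready set is {G, H, I}; G has the earlier label → G.
C, E, H and I are all available; C has the earlier label → C.
E, H and I are all available; E has the earlier label → E.
H and I are both available; H has the earlier label → H.
F now also ready, so the ready set is {F, I}; F has the earlier label → F.
I needed D, now all done → I.
B needed A, E, H and I, now all done → B.

A D G C E H F I B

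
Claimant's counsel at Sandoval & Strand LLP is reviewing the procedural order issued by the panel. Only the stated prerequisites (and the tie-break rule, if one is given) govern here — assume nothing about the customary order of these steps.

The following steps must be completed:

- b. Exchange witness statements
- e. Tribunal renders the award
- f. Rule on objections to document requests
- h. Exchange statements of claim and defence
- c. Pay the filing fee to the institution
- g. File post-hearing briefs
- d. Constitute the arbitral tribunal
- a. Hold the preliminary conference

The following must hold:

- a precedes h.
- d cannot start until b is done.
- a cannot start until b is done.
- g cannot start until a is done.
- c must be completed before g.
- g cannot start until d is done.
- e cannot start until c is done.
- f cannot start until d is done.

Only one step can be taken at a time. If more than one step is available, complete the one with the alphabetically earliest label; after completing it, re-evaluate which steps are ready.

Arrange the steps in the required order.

b and c have no prerequisites; b has the earlier label, so b is first.
a and d now also ready, so the ready set is {a, c, d}; a has the earlier label → a.
h now also ready, so the ready set is {c, d, h}; c has the earlier label → c.
Ready: d, e and h. d has the earlier label → d.
e, f, g and h are all available; e has the earlier label → e.
Now f, g and h have their prerequisites met. f has the earlier label, so f next.
g and h are both available; g has the earlier label → g.
h needed a, now all done → h.

b, a, c, d, e, f, g, h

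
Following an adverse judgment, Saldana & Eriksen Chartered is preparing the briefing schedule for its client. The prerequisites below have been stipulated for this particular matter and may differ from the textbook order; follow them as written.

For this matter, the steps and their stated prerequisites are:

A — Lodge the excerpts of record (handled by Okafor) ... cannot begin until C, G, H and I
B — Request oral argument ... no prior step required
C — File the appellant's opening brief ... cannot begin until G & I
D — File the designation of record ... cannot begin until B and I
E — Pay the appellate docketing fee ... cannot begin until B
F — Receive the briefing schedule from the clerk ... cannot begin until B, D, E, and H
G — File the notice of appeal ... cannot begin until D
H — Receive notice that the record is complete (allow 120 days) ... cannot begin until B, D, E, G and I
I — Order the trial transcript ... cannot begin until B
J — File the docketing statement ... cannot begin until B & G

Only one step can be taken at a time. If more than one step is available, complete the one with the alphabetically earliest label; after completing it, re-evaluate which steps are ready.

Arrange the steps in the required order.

B has no prerequisites → B first.
Ready: E and I. E has the earlier label → E.
I needed B, now all done → I.
That leaves D as the only ready step → D.
G needed D, now all done → G.
Ready: C, H and J. C has the earlier label → C.
Now H and J have their prerequisites met. H has the earlier label, so H next.
A and F now also ready, so the ready set is {A, F, J}; A has the earlier label → A.
Ready: F and J. F has the earlier label → F.
J needed B and G, now all done → J.

B, E, I, D, G, C, H, A, F, J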